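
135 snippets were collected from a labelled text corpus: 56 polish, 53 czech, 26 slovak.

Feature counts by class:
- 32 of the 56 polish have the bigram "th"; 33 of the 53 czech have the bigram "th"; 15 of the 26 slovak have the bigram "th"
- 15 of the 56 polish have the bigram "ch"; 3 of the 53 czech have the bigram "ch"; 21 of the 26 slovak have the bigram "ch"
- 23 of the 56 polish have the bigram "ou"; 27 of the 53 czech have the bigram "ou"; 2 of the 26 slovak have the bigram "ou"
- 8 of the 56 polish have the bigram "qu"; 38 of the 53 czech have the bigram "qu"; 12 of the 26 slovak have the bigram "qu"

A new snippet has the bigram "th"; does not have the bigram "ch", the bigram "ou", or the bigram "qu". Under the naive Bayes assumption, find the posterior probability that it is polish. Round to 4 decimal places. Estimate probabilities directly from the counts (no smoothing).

0.6728

polish: (56/135) × (32/56) × (41/56) × (33/56) × (48/56) ≈ 0.0876579
czech: (53/135) × (33/53) × (50/53) × (26/53) × (15/53) ≈ 0.0320175
slovak: (26/135) × (15/26) × (5/26) × (24/26) × (14/26) ≈ 0.0106205
P(polish | x) = 0.0876579 / 0.1302959 ≈ 0.6728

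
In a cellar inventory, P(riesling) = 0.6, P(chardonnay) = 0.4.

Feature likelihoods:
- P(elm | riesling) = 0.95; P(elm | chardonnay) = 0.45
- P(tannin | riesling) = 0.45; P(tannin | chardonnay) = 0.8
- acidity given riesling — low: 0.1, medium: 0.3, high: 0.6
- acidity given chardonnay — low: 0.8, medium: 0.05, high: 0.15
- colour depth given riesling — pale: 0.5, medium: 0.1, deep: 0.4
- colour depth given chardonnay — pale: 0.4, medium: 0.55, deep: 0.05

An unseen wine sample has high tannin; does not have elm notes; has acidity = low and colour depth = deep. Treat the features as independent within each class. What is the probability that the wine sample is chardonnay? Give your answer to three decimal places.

0.929

riesling: 0.6 × (1−0.95) × 0.45 × 0.1 × 0.4 = 0.00054
chardonnay: 0.4 × (1−0.45) × 0.8 × 0.8 × 0.05 = 0.00704
P(chardonnay | x) = 0.00704 / 0.00758 ≈ 0.929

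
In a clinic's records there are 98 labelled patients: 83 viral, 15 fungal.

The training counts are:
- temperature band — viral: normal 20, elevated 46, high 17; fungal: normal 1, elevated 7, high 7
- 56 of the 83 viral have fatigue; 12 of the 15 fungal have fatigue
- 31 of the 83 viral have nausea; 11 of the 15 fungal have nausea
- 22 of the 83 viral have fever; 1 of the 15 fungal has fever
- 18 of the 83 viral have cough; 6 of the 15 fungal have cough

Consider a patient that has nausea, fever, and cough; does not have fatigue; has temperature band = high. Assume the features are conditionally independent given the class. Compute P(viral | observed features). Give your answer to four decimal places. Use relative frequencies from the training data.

viral: (83/98) × (17/83) × (27/83) × (31/83) × (22/83) × (18/83) ≈ 0.00121152
fungal: (15/98) × (7/15) × (3/15) × (11/15) × (1/15) × (6/15) ≈ 0.000279365
P(viral | x) = 0.00121152 / 0.001490885 ≈ 0.8126

0.8126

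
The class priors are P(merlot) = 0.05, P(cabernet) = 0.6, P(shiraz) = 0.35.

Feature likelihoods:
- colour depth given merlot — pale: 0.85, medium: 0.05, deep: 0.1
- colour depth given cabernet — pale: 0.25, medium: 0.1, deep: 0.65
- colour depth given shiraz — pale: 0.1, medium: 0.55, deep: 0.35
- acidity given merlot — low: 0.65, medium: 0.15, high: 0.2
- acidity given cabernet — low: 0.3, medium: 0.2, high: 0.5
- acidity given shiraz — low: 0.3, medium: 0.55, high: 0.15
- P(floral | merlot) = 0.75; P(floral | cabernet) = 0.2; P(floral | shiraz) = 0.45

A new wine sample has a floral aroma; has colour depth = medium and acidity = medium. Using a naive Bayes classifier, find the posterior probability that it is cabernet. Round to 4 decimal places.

merlot: 0.05 × 0.05 × 0.15 × 0.75 = 0.00028125
cabernet: 0.6 × 0.1 × 0.2 × 0.2 = 0.0024
shiraz: 0.35 × 0.55 × 0.55 × 0.45 = 0.04764375
P(cabernet | x) = 0.0024 / 0.050325 ≈ 0.0477

0.0477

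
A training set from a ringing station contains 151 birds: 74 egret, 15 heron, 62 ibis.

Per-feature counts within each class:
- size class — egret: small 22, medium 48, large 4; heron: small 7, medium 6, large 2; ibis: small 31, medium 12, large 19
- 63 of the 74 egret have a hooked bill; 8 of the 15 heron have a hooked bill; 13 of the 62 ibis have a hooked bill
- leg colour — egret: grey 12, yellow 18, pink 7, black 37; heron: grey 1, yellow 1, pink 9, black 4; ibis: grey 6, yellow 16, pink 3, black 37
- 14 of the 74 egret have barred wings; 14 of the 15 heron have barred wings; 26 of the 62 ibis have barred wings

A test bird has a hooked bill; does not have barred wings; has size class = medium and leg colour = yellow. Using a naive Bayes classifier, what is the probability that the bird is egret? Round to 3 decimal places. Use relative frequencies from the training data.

0.954

egret: (74/151) × (48/74) × (63/74) × (18/74) × (60/74) ≈ 0.0533745
heron: (15/151) × (6/15) × (8/15) × (1/15) × (1/15) ≈ 0.0000941869
ibis: (62/151) × (12/62) × (13/62) × (16/62) × (36/62) ≈ 0.00249687
P(egret | x) = 0.0533745 / 0.0559655569 ≈ 0.954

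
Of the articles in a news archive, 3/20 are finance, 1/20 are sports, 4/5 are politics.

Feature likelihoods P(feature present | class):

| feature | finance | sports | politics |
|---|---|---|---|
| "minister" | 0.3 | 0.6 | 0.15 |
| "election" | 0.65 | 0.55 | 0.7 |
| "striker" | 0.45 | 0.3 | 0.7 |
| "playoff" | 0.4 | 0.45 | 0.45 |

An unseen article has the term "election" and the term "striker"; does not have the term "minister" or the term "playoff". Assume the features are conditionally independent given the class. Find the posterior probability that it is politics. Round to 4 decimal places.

finance: 0.15 × (1−0.3) × 0.65 × 0.45 × (1−0.4) = 0.0184275
sports: 0.05 × (1−0.6) × 0.55 × 0.3 × (1−0.45) = 0.001815
politics: 0.8 × (1−0.15) × 0.7 × 0.7 × (1−0.45) = 0.18326
P(politics | x) = 0.18326 / 0.2035025 ≈ 0.9005

0.9005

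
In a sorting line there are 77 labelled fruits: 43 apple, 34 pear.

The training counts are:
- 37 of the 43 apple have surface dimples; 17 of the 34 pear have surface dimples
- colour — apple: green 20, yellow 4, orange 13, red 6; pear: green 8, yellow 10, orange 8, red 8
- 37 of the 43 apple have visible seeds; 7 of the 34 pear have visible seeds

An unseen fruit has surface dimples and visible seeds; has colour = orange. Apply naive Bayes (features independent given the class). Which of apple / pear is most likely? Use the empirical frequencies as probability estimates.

apple

apple: (43/77) × (37/43) × (13/43) × (37/43) ≈ 0.125003
pear: (34/77) × (17/34) × (8/34) × (7/34) ≈ 0.0106952
Highest score → apple.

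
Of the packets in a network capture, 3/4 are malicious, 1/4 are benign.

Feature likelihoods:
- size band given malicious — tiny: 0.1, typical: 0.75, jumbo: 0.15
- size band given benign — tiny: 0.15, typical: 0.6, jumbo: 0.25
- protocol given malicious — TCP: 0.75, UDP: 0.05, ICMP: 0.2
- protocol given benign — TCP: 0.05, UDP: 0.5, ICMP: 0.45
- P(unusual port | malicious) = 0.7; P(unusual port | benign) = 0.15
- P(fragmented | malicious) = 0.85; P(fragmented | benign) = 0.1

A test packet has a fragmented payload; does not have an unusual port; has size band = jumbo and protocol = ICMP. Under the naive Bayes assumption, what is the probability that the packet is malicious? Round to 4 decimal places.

0.7059

malicious: 0.75 × 0.15 × 0.2 × (1−0.7) × 0.85 = 0.0057375
benign: 0.25 × 0.25 × 0.45 × (1−0.15) × 0.1 = 0.002390625
P(malicious | x) = 0.0057375 / 0.008128125 ≈ 0.7059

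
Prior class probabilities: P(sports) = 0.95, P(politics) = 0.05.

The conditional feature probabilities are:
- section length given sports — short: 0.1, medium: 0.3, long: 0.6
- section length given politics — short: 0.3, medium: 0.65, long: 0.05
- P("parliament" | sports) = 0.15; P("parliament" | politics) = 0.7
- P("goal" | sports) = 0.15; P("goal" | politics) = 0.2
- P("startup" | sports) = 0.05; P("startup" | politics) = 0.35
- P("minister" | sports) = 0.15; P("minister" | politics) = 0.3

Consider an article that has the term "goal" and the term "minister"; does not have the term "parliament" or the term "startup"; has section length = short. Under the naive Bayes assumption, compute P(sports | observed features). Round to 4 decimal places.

0.9077

sports: 0.95 × 0.1 × (1−0.15) × 0.15 × (1−0.05) × 0.15 = 0.00172603125
politics: 0.05 × 0.3 × (1−0.7) × 0.2 × (1−0.35) × 0.3 = 0.0001755
P(sports | x) = 0.00172603125 / 0.00190153125 ≈ 0.9077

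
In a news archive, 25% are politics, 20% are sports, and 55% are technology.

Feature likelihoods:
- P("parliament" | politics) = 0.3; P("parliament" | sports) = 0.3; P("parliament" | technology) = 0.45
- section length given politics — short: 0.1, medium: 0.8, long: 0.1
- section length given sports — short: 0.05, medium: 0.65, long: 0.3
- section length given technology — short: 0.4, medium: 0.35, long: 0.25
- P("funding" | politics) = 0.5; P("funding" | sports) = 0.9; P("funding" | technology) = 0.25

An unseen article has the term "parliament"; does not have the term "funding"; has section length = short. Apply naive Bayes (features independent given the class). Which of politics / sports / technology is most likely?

politics: 0.25 × 0.3 × 0.1 × (1−0.5) = 0.00375
sports: 0.2 × 0.3 × 0.05 × (1−0.9) = 0.0003
technology: 0.55 × 0.45 × 0.4 × (1−0.25) = 0.07425
Highest score → technology.

technology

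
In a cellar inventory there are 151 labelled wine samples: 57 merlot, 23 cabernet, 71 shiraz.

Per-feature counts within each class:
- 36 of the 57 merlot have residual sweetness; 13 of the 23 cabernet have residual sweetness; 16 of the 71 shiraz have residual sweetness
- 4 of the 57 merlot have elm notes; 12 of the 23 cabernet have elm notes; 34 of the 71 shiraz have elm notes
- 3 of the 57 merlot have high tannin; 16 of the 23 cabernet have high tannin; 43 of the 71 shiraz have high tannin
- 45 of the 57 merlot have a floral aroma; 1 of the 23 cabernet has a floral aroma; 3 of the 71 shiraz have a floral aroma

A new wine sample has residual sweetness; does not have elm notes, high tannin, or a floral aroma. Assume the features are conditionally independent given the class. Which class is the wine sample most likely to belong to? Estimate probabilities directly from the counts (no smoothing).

merlot

merlot: (57/151) × (36/57) × (53/57) × (54/57) × (12/57) ≈ 0.0442132
cabernet: (23/151) × (13/23) × (11/23) × (7/23) × (22/23) ≈ 0.0119866
shiraz: (71/151) × (16/71) × (37/71) × (28/71) × (68/71) ≈ 0.0208563
Highest score → merlot.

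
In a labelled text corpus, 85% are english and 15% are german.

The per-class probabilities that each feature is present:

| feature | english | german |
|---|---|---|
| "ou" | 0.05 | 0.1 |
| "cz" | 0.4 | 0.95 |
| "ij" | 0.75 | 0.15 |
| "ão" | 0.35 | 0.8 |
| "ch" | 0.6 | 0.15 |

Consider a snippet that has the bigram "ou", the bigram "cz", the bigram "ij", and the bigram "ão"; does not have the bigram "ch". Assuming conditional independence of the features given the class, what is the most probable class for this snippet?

english: 0.85 × 0.05 × 0.4 × 0.75 × 0.35 × (1−0.6) = 0.001785
german: 0.15 × 0.1 × 0.95 × 0.15 × 0.8 × (1−0.15) = 0.0014535
Highest score → english.

english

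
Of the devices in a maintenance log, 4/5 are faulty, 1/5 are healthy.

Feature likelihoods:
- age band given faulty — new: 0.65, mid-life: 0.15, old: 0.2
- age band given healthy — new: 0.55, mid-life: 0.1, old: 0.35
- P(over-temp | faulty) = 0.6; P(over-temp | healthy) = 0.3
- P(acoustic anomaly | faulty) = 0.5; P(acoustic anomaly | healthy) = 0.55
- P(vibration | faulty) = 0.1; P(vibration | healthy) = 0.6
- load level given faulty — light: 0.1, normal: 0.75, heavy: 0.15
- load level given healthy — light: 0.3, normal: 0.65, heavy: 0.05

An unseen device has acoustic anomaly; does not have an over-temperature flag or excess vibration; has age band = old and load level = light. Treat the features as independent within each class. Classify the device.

healthy

faulty: 0.8 × 0.2 × (1−0.6) × 0.5 × (1−0.1) × 0.1 = 0.00288
healthy: 0.2 × 0.35 × (1−0.3) × 0.55 × (1−0.6) × 0.3 = 0.003234
Highest score → healthy.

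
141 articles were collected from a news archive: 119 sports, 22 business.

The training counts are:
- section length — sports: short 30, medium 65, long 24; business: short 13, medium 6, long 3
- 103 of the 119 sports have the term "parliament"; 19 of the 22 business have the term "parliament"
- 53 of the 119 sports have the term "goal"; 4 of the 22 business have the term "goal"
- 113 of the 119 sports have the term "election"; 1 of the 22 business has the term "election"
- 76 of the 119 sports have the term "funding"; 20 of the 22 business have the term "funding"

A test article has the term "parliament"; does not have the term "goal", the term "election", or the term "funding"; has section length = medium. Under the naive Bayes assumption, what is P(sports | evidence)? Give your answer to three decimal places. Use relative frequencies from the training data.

sports: (119/141) × (65/119) × (103/119) × (66/119) × (6/119) × (43/119) ≈ 0.00403188
business: (22/141) × (6/22) × (19/22) × (18/22) × (21/22) × (2/22) ≈ 0.00260926
P(sports | x) = 0.00403188 / 0.00664114 ≈ 0.607

0.607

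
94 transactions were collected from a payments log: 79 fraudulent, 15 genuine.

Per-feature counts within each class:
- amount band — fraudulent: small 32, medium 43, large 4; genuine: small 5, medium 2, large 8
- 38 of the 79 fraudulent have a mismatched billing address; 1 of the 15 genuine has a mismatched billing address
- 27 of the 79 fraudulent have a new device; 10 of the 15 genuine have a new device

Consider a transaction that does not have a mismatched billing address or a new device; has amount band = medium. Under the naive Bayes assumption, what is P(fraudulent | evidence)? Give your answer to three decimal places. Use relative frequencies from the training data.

0.959

fraudulent: (79/94) × (43/79) × (41/79) × (52/79) ≈ 0.156269
genuine: (15/94) × (2/15) × (14/15) × (5/15) ≈ 0.00661939
P(fraudulent | x) = 0.156269 / 0.16288839 ≈ 0.959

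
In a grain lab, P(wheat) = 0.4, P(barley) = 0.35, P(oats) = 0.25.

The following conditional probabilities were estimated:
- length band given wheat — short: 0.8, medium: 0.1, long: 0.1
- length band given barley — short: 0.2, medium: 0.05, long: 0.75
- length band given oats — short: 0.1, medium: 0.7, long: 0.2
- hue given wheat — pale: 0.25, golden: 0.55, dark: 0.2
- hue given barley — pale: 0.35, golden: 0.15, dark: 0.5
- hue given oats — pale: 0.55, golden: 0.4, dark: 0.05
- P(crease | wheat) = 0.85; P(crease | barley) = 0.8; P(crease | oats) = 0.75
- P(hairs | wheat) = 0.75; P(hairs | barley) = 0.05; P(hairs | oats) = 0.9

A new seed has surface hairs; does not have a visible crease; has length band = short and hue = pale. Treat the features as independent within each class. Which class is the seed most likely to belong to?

wheat: 0.4 × 0.8 × 0.25 × (1−0.85) × 0.75 = 0.009
barley: 0.35 × 0.2 × 0.35 × (1−0.8) × 0.05 = 0.000245
oats: 0.25 × 0.1 × 0.55 × (1−0.75) × 0.9 = 0.00309375
Highest score → wheat.

wheat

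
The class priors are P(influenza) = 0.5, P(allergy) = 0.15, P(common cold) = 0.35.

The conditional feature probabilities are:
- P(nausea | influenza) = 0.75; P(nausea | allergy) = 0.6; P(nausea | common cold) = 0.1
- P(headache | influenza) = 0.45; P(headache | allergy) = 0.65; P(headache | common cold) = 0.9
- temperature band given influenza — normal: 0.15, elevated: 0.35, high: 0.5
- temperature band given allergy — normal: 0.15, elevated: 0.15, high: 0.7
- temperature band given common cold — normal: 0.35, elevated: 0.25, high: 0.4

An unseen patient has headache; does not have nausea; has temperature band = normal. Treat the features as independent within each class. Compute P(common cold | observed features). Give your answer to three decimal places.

0.874

influenza: 0.5 × (1−0.75) × 0.45 × 0.15 = 0.0084375
allergy: 0.15 × (1−0.6) × 0.65 × 0.15 = 0.00585
common cold: 0.35 × (1−0.1) × 0.9 × 0.35 = 0.099225
P(common cold | x) = 0.099225 / 0.1135125 ≈ 0.874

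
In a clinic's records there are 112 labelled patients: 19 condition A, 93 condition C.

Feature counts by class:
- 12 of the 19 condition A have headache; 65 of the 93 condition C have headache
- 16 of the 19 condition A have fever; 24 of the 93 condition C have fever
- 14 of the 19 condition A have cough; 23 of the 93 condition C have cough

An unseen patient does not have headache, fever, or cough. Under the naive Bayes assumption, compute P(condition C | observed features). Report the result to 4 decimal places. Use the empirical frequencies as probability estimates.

0.9817

condition A: (19/112) × (7/19) × (3/19) × (5/19) ≈ 0.00259695
condition C: (93/112) × (28/93) × (69/93) × (70/93) ≈ 0.139612
P(condition C | x) = 0.139612 / 0.14220895 ≈ 0.9817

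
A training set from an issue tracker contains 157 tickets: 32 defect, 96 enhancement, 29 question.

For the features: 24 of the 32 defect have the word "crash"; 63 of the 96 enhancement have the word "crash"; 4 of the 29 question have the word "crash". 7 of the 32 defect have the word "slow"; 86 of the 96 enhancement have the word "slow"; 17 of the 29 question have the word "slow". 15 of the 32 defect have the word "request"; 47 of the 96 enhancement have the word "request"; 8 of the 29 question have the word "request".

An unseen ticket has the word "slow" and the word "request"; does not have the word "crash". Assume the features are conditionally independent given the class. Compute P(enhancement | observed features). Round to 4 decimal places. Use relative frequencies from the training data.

defect: (32/157) × (8/32) × (7/32) × (15/32) ≈ 0.00522492
enhancement: (96/157) × (33/96) × (86/96) × (47/96) ≈ 0.0921867
question: (29/157) × (25/29) × (17/29) × (8/29) ≈ 0.0257504
P(enhancement | x) = 0.0921867 / 0.12316202 ≈ 0.7485

0.7485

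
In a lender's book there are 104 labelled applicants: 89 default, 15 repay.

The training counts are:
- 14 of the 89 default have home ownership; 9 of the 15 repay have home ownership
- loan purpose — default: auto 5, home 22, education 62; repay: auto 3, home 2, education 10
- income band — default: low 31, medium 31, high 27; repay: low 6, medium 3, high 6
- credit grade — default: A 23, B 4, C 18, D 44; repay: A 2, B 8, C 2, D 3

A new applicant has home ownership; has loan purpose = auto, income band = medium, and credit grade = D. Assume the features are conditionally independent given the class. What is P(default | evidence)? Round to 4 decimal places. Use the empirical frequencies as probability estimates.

0.6529

default: (89/104) × (14/89) × (5/89) × (31/89) × (44/89) ≈ 0.00130229
repay: (15/104) × (9/15) × (3/15) × (3/15) × (3/15) ≈ 0.000692308
P(default | x) = 0.00130229 / 0.001994598 ≈ 0.6529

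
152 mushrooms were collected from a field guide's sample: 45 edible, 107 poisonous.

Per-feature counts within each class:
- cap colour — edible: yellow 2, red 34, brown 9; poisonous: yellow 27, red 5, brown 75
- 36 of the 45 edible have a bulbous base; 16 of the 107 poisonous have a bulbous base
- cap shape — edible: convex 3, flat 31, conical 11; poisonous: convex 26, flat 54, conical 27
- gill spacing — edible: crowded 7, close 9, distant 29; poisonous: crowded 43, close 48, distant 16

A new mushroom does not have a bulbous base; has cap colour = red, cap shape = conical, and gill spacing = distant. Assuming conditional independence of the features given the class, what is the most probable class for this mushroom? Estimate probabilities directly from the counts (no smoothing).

edible: (45/152) × (34/45) × (9/45) × (11/45) × (29/45) ≈ 0.00704743
poisonous: (107/152) × (5/107) × (91/107) × (27/107) × (16/107) ≈ 0.0010556
Highest score → edible.

edible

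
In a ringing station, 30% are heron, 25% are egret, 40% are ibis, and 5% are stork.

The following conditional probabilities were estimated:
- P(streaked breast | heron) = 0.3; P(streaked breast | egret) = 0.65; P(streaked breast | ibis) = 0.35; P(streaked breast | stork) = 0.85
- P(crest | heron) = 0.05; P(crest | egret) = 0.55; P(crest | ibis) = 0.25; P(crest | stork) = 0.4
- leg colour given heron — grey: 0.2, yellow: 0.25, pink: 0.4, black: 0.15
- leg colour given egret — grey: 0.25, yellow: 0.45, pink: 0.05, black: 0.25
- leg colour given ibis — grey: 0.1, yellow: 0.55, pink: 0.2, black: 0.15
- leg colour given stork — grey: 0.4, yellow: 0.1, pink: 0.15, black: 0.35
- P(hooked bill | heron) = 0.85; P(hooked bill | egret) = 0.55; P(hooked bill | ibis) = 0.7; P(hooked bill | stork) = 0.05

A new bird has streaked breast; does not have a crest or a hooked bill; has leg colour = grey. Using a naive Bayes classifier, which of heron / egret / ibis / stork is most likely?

heron: 0.3 × 0.3 × (1−0.05) × 0.2 × (1−0.85) = 0.002565
egret: 0.25 × 0.65 × (1−0.55) × 0.25 × (1−0.55) = 0.0082265625
ibis: 0.4 × 0.35 × (1−0.25) × 0.1 × (1−0.7) = 0.00315
stork: 0.05 × 0.85 × (1−0.4) × 0.4 × (1−0.05) = 0.00969
Highest score → stork.

stork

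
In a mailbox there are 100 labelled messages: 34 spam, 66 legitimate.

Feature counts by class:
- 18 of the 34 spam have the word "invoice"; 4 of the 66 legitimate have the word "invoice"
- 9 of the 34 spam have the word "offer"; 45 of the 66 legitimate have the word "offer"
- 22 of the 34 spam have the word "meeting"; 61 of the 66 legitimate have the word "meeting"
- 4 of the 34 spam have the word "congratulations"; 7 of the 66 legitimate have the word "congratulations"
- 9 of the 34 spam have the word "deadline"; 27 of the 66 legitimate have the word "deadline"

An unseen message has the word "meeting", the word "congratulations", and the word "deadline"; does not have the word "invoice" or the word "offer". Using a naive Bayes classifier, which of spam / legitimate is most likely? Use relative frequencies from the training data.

spam: (34/100) × (16/34) × (25/34) × (22/34) × (4/34) × (9/34) ≈ 0.00237066
legitimate: (66/100) × (62/66) × (21/66) × (61/66) × (7/66) × (27/66) ≈ 0.00791092
Highest score → legitimate.

legitimate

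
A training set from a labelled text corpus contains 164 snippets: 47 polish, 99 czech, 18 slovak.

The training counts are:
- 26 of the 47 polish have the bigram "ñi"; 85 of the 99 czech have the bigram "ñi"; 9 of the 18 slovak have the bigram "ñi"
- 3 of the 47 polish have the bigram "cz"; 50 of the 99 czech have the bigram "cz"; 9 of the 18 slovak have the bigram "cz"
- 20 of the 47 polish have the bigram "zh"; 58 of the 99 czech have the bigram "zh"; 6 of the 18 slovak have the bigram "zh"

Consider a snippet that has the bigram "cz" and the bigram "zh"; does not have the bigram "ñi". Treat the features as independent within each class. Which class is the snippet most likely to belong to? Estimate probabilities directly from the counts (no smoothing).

polish: (47/164) × (21/47) × (3/47) × (20/47) ≈ 0.00347801
czech: (99/164) × (14/99) × (50/99) × (58/99) ≈ 0.0252587
slovak: (18/164) × (9/18) × (9/18) × (6/18) ≈ 0.00914634
Highest score → czech.

czech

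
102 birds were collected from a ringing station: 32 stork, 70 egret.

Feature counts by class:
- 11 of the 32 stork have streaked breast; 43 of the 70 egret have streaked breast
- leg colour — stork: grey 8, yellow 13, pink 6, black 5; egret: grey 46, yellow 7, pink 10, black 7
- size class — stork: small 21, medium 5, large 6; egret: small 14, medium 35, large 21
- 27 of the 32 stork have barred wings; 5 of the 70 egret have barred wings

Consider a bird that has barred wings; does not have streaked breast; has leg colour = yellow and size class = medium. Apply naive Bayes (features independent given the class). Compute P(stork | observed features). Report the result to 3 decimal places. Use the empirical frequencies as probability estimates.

0.921

stork: (32/102) × (21/32) × (13/32) × (5/32) × (27/32) ≈ 0.0110267
egret: (70/102) × (27/70) × (7/70) × (35/70) × (5/70) ≈ 0.000945378
P(stork | x) = 0.0110267 / 0.011972078 ≈ 0.921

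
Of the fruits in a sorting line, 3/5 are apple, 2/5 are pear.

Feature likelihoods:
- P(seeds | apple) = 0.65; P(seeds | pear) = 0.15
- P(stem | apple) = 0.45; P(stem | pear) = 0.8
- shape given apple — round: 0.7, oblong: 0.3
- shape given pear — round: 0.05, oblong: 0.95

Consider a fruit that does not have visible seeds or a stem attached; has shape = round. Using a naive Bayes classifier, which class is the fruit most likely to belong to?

apple

apple: 0.6 × (1−0.65) × (1−0.45) × 0.7 = 0.08085
pear: 0.4 × (1−0.15) × (1−0.8) × 0.05 = 0.0034
Highest score → apple.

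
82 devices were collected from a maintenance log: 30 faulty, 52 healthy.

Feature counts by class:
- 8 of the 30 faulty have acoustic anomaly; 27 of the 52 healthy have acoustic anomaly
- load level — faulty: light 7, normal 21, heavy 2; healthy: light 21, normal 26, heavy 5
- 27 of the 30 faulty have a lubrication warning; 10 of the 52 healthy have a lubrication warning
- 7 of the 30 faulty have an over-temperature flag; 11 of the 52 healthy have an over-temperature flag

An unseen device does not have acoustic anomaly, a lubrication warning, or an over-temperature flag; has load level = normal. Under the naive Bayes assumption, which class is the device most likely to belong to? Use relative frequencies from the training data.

faulty: (30/82) × (22/30) × (21/30) × (3/30) × (23/30) ≈ 0.0143984
healthy: (52/82) × (25/52) × (26/52) × (42/52) × (41/52) ≈ 0.0970784
Highest score → healthy.

healthy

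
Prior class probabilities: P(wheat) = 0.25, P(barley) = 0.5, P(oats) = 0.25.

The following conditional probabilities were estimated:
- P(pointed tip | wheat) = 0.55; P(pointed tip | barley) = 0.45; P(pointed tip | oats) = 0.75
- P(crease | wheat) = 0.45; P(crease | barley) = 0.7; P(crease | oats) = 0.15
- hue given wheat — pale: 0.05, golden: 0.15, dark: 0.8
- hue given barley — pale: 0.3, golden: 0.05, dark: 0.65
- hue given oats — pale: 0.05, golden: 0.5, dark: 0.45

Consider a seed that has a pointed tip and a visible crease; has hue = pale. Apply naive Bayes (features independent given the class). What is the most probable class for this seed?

wheat: 0.25 × 0.55 × 0.45 × 0.05 = 0.00309375
barley: 0.5 × 0.45 × 0.7 × 0.3 = 0.04725
oats: 0.25 × 0.75 × 0.15 × 0.05 = 0.00140625
Highest score → barley.

barley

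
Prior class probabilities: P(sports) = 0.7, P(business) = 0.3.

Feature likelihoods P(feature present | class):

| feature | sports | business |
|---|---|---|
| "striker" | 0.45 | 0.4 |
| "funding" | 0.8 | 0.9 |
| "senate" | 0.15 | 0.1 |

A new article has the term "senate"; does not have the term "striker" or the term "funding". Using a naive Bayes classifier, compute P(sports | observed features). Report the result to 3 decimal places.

0.865

sports: 0.7 × (1−0.45) × (1−0.8) × 0.15 = 0.01155
business: 0.3 × (1−0.4) × (1−0.9) × 0.1 = 0.0018
P(sports | x) = 0.01155 / 0.01335 ≈ 0.865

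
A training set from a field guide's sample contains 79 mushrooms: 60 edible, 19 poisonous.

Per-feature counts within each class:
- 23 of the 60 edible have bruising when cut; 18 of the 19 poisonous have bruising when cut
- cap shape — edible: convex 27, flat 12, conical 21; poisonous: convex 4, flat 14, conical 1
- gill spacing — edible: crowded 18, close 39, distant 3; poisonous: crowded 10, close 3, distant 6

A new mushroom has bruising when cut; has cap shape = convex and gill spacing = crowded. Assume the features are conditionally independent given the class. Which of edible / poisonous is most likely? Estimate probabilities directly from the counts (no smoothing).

edible

edible: (60/79) × (23/60) × (27/60) × (18/60) ≈ 0.0393038
poisonous: (19/79) × (18/19) × (4/19) × (10/19) ≈ 0.0252463
Highest score → edible.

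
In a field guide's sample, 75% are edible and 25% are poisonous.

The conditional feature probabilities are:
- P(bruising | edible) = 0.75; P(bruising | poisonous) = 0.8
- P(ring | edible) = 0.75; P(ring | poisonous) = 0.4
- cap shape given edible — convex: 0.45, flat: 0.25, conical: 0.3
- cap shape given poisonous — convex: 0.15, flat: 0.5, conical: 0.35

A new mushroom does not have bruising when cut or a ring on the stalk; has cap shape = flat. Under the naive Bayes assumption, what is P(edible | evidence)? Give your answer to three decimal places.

0.439

edible: 0.75 × (1−0.75) × (1−0.75) × 0.25 = 0.01171875
poisonous: 0.25 × (1−0.8) × (1−0.4) × 0.5 = 0.015
P(edible | x) = 0.01171875 / 0.02671875 ≈ 0.439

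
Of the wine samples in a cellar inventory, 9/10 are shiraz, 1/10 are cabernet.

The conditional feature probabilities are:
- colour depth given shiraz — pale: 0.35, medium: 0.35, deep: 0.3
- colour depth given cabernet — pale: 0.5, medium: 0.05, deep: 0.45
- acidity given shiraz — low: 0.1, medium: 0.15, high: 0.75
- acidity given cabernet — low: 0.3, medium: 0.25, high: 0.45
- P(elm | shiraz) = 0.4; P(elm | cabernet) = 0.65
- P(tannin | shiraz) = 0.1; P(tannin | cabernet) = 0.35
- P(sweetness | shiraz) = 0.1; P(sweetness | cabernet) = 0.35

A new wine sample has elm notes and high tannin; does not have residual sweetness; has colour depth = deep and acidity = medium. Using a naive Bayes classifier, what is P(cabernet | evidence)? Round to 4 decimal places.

shiraz: 0.9 × 0.3 × 0.15 × 0.4 × 0.1 × (1−0.1) = 0.001458
cabernet: 0.1 × 0.45 × 0.25 × 0.65 × 0.35 × (1−0.35) = 0.00166359375
P(cabernet | x) = 0.00166359375 / 0.00312159375 ≈ 0.5329

0.5329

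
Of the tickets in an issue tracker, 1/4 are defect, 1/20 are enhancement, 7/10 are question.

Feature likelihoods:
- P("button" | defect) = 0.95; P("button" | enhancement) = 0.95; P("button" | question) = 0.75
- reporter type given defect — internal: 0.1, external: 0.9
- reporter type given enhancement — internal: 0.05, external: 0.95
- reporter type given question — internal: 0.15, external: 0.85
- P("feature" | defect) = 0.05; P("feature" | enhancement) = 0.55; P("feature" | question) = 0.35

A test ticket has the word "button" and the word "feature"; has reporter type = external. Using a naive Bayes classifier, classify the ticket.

defect: 0.25 × 0.95 × 0.9 × 0.05 = 0.0106875
enhancement: 0.05 × 0.95 × 0.95 × 0.55 = 0.02481875
question: 0.7 × 0.75 × 0.85 × 0.35 = 0.1561875
Highest score → question.

question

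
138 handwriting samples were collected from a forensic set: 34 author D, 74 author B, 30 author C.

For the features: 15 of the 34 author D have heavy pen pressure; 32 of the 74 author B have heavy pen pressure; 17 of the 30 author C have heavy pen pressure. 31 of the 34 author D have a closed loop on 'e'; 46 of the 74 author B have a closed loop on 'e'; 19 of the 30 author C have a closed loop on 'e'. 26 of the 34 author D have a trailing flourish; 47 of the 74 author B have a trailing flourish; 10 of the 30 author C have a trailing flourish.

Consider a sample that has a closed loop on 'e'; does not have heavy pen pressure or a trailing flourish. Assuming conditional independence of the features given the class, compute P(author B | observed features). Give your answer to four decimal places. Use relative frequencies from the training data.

0.4990

author D: (34/138) × (19/34) × (31/34) × (8/34) ≈ 0.0295371
author B: (74/138) × (42/74) × (46/74) × (27/74) ≈ 0.0690285
author C: (30/138) × (13/30) × (19/30) × (20/30) ≈ 0.0397746
P(author B | x) = 0.0690285 / 0.1383402 ≈ 0.4990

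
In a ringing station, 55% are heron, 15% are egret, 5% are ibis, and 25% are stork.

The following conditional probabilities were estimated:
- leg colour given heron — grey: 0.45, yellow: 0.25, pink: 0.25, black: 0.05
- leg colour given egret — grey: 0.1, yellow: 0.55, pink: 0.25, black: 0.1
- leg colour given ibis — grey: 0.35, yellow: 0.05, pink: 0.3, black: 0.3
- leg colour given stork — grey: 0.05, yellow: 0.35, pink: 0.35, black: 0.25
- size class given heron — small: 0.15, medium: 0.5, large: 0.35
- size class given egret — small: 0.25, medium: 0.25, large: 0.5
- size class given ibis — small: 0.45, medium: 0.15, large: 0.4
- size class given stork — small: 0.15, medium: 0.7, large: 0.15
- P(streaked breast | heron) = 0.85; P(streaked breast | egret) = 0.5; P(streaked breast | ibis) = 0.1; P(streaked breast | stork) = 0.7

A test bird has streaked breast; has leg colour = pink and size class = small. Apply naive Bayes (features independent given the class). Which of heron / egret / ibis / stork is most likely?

heron

heron: 0.55 × 0.25 × 0.15 × 0.85 = 0.01753125
egret: 0.15 × 0.25 × 0.25 × 0.5 = 0.0046875
ibis: 0.05 × 0.3 × 0.45 × 0.1 = 0.000675
stork: 0.25 × 0.35 × 0.15 × 0.7 = 0.0091875
Highest score → heron.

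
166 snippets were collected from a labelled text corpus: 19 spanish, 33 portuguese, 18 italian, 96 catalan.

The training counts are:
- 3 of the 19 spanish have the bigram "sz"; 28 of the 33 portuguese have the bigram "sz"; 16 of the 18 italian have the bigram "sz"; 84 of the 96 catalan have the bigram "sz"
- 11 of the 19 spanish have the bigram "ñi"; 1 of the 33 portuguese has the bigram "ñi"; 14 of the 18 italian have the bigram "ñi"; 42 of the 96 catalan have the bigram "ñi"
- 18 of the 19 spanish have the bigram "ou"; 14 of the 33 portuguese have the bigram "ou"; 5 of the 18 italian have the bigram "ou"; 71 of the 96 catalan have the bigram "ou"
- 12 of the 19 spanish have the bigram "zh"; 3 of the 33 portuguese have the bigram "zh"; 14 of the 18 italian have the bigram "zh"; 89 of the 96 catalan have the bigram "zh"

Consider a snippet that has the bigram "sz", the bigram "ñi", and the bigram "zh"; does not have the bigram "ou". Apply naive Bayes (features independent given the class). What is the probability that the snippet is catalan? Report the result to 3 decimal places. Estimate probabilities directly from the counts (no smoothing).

0.556

spanish: (19/166) × (3/19) × (11/19) × (1/19) × (12/19) ≈ 0.000347797
portuguese: (33/166) × (28/33) × (1/33) × (19/33) × (3/33) ≈ 0.000267536
italian: (18/166) × (16/18) × (14/18) × (13/18) × (14/18) ≈ 0.0421108
catalan: (96/166) × (84/96) × (42/96) × (25/96) × (89/96) ≈ 0.0534487
P(catalan | x) = 0.0534487 / 0.096174833 ≈ 0.556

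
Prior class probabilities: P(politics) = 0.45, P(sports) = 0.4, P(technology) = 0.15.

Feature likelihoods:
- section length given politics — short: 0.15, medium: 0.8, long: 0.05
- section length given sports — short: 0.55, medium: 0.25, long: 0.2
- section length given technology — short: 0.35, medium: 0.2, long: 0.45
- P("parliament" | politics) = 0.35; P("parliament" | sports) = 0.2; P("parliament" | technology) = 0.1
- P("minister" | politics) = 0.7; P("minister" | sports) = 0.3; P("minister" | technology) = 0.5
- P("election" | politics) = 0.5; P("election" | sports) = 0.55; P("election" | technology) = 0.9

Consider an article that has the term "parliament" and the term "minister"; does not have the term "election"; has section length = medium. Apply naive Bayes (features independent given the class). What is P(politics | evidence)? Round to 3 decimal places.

politics: 0.45 × 0.8 × 0.35 × 0.7 × (1−0.5) = 0.0441
sports: 0.4 × 0.25 × 0.2 × 0.3 × (1−0.55) = 0.0027
technology: 0.15 × 0.2 × 0.1 × 0.5 × (1−0.9) = 0.00015
P(politics | x) = 0.0441 / 0.04695 ≈ 0.939

0.939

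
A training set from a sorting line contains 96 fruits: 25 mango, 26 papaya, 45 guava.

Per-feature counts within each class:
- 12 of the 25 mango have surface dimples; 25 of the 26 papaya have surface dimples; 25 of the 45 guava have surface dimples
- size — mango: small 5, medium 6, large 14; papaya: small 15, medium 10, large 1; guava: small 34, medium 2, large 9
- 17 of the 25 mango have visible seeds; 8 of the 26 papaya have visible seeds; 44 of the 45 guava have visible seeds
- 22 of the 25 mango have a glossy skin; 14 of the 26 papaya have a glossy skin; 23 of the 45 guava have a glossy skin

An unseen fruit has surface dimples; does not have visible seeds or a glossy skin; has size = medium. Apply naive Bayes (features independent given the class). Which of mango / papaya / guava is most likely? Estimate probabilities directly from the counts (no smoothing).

papaya

mango: (25/96) × (12/25) × (6/25) × (8/25) × (3/25) = 0.001152
papaya: (26/96) × (25/26) × (10/26) × (18/26) × (12/26) ≈ 0.0320039
guava: (45/96) × (25/45) × (2/45) × (1/45) × (22/45) ≈ 0.000125743
Highest score → papaya.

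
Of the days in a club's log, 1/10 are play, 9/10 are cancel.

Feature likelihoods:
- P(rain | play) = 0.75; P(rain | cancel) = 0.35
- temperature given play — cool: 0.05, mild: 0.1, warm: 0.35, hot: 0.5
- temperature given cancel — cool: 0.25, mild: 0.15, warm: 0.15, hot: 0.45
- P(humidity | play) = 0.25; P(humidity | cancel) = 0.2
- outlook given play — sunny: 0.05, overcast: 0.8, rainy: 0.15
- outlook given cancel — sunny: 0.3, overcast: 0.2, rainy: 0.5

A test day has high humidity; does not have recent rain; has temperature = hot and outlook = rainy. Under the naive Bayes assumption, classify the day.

cancel

play: 0.1 × (1−0.75) × 0.5 × 0.25 × 0.15 = 0.00046875
cancel: 0.9 × (1−0.35) × 0.45 × 0.2 × 0.5 = 0.026325
Highest score → cancel.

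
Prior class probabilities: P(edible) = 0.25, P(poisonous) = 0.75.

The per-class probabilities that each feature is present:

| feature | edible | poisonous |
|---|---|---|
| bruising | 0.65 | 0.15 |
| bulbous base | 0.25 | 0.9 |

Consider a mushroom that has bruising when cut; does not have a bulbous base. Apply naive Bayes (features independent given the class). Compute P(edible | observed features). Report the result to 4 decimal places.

edible: 0.25 × 0.65 × (1−0.25) = 0.121875
poisonous: 0.75 × 0.15 × (1−0.9) = 0.01125
P(edible | x) = 0.121875 / 0.133125 ≈ 0.9155

0.9155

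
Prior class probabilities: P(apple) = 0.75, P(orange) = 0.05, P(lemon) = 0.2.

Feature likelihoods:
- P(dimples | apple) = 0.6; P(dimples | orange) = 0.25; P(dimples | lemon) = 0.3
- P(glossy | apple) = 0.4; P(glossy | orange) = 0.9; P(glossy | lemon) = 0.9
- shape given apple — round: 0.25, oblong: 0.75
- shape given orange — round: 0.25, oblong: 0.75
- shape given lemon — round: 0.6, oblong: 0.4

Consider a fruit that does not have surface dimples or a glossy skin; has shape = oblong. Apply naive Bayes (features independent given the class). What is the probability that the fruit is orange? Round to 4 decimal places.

0.0196

apple: 0.75 × (1−0.6) × (1−0.4) × 0.75 = 0.135
orange: 0.05 × (1−0.25) × (1−0.9) × 0.75 = 0.0028125
lemon: 0.2 × (1−0.3) × (1−0.9) × 0.4 = 0.0056
P(orange | x) = 0.0028125 / 0.1434125 ≈ 0.0196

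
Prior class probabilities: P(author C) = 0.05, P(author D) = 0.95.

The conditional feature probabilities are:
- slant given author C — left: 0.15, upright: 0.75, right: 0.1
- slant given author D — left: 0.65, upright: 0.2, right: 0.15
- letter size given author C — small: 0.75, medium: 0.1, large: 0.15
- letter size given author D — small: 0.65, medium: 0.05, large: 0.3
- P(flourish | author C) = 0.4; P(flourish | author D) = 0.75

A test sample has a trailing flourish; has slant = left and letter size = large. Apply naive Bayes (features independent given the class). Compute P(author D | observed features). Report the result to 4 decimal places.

author C: 0.05 × 0.15 × 0.15 × 0.4 = 0.00045
author D: 0.95 × 0.65 × 0.3 × 0.75 = 0.1389375
P(author D | x) = 0.1389375 / 0.1393875 ≈ 0.9968

0.9968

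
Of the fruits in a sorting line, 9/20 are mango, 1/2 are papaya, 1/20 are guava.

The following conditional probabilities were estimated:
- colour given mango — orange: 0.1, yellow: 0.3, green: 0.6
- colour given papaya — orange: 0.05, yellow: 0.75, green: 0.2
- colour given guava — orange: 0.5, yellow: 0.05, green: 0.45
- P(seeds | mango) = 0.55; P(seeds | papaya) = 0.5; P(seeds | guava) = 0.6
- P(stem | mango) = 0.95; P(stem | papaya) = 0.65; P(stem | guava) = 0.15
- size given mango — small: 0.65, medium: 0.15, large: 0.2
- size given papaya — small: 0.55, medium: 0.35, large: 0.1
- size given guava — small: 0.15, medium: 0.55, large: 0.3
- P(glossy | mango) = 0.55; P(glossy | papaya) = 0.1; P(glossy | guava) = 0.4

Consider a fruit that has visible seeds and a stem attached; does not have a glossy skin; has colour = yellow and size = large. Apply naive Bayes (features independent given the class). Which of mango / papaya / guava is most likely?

mango: 0.45 × 0.3 × 0.55 × 0.95 × 0.2 × (1−0.55) = 0.006348375
papaya: 0.5 × 0.75 × 0.5 × 0.65 × 0.1 × (1−0.1) = 0.01096875
guava: 0.05 × 0.05 × 0.6 × 0.15 × 0.3 × (1−0.4) = 0.0000405
Highest score → papaya.

papaya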